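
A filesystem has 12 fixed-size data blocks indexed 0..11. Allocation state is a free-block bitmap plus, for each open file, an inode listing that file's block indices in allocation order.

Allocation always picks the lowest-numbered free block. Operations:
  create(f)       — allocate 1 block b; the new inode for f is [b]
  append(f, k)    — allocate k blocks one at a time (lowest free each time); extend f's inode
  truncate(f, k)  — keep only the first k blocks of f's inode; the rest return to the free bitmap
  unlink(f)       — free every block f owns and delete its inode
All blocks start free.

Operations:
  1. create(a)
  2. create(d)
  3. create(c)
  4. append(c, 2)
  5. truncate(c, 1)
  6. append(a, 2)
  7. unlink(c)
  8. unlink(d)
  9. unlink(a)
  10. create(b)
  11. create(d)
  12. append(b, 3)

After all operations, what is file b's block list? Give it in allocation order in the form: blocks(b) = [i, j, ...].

  1. create(a)  ⇒  F...........  {a→[0]}
  2. create(d)  ⇒  FF..........  {a→[0]; d→[1]}
  3. create(c)  ⇒  FFF.........  {a→[0]; c→[2]; d→[1]}
  4. append(c, 2)  ⇒  FFFFF.......  {a→[0]; c→[2, 3, 4]; d→[1]}
  5. truncate(c, 1)  ⇒  FFF.........  {a→[0]; c→[2]; d→[1]}
  6. append(a, 2)  ⇒  FFFFF.......  {a→[0, 3, 4]; c→[2]; d→[1]}
  7. unlink(c)  ⇒  FF.FF.......  {a→[0, 3, 4]; d→[1]}
  8. unlink(d)  ⇒  F..FF.......  {a→[0, 3, 4]}
  9. unlink(a)  ⇒  ............  {}
  10. create(b)  ⇒  F...........  {b→[0]}
  11. create(d)  ⇒  FF..........  {b→[0]; d→[1]}
  12. append(b, 3)  ⇒  FFFFF.......  {b→[0, 2, 3, 4]; d→[1]}

blocks(b) = [0, 2, 3, 4]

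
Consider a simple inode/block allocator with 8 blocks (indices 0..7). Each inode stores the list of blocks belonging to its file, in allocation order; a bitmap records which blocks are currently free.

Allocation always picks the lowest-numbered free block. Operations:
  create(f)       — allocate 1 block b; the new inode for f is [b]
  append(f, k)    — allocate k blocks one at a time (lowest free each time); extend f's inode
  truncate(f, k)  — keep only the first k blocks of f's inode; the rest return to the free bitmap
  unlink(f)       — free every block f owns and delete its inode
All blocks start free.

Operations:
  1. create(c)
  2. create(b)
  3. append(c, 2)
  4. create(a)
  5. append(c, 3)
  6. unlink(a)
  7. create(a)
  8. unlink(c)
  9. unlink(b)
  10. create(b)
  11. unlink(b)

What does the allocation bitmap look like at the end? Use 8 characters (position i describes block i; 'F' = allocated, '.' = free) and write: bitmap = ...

create(c): bitmap=F....... | c=[0]
create(b): bitmap=FF...... | b=[1] c=[0]
append(c, 2): bitmap=FFFF.... | b=[1] c=[0, 2, 3]
create(a): bitmap=FFFFF... | a=[4] b=[1] c=[0, 2, 3]
append(c, 3): bitmap=FFFFFFFF | a=[4] b=[1] c=[0, 2, 3, 5, 6, 7]
unlink(a): bitmap=FFFF.FFF | b=[1] c=[0, 2, 3, 5, 6, 7]
create(a): bitmap=FFFFFFFF | a=[4] b=[1] c=[0, 2, 3, 5, 6, 7]
unlink(c): bitmap=.F..F... | a=[4] b=[1]
unlink(b): bitmap=....F... | a=[4]
create(b): bitmap=F...F... | a=[4] b=[0]
unlink(b): bitmap=....F... | a=[4]

bitmap = ....F...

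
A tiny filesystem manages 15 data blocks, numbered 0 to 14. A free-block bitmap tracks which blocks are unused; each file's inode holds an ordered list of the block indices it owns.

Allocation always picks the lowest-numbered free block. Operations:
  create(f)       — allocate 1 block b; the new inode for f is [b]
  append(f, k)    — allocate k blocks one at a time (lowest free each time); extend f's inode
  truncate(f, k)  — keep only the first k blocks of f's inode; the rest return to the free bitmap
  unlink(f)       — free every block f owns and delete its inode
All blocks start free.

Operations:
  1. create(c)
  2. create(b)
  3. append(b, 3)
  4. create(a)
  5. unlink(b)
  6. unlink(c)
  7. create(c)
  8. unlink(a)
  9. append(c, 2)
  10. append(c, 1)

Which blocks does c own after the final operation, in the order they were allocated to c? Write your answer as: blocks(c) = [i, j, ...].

  1. create(c)  ⇒  F..............  {c→[0]}
  2. create(b)  ⇒  FF.............  {b→[1]; c→[0]}
  3. append(b, 3)  ⇒  FFFFF..........  {b→[1, 2, 3, 4]; c→[0]}
  4. create(a)  ⇒  FFFFFF.........  {a→[5]; b→[1, 2, 3, 4]; c→[0]}
  5. unlink(b)  ⇒  F....F.........  {a→[5]; c→[0]}
  6. unlink(c)  ⇒  .....F.........  {a→[5]}
  7. create(c)  ⇒  F....F.........  {a→[5]; c→[0]}
  8. unlink(a)  ⇒  F..............  {c→[0]}
  9. append(c, 2)  ⇒  FFF............  {c→[0, 1, 2]}
  10. append(c, 1)  ⇒  FFFF...........  {c→[0, 1, 2, 3]}

blocks(c) = [0, 1, 2, 3]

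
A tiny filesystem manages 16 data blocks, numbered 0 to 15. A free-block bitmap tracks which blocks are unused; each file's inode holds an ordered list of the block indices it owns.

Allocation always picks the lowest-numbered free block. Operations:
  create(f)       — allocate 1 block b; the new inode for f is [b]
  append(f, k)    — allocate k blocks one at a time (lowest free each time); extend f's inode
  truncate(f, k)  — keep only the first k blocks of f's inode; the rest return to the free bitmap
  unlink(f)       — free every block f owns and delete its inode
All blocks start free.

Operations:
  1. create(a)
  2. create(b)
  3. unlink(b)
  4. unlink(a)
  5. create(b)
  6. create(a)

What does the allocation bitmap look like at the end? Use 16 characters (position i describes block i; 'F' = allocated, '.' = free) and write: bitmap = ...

bitmap = FF..............

after create(a) → a:[0]  free=[F...............]
after create(b) → a:[0], b:[1]  free=[FF..............]
after unlink(b) → a:[0]  free=[F...............]
after unlink(a) →   free=[................]
after create(b) → b:[0]  free=[F...............]
after create(a) → a:[1], b:[0]  free=[FF..............]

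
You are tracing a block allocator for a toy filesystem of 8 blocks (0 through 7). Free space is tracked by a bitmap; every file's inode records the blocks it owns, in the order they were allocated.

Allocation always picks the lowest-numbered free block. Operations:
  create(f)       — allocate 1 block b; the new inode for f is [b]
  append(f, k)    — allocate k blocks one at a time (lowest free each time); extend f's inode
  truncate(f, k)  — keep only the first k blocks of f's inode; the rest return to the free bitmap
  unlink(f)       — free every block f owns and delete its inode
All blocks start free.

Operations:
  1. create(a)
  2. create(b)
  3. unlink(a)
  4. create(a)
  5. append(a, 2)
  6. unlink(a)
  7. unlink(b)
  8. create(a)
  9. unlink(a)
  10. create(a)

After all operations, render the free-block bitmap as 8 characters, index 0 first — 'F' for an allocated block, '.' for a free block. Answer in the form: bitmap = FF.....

[1] create(a) — a=0 (map F.......)
[2] create(b) — a=0 b=1 (map FF......)
[3] unlink(a) — b=1 (map .F......)
[4] create(a) — a=0 b=1 (map FF......)
[5] append(a, 2) — a=0,2,3 b=1 (map FFFF....)
[6] unlink(a) — b=1 (map .F......)
[7] unlink(b) —  (map ........)
[8] create(a) — a=0 (map F.......)
[9] unlink(a) —  (map ........)
[10] create(a) — a=0 (map F.......)

bitmap = F.......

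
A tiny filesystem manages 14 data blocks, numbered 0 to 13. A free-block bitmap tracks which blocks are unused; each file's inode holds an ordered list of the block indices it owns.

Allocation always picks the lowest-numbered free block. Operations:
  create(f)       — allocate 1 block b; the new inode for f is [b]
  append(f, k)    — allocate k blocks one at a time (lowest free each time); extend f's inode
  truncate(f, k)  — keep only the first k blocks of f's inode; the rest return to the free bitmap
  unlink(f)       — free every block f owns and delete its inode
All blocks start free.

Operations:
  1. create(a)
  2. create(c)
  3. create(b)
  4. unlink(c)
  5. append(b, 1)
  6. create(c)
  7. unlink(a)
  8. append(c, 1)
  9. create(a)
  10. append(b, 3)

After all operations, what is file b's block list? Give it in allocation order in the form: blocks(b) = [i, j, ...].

blocks(b) = [2, 1, 5, 6, 7]

[1] create(a) — a=0 (map F.............)
[2] create(c) — a=0 c=1 (map FF............)
[3] create(b) — a=0 b=2 c=1 (map FFF...........)
[4] unlink(c) — a=0 b=2 (map F.F...........)
[5] append(b, 1) — a=0 b=2,1 (map FFF...........)
[6] create(c) — a=0 b=2,1 c=3 (map FFFF..........)
[7] unlink(a) — b=2,1 c=3 (map .FFF..........)
[8] append(c, 1) — b=2,1 c=3,0 (map FFFF..........)
[9] create(a) — a=4 b=2,1 c=3,0 (map FFFFF.........)
[10] append(b, 3) — a=4 b=2,1,5,6,7 c=3,0 (map FFFFFFFF......)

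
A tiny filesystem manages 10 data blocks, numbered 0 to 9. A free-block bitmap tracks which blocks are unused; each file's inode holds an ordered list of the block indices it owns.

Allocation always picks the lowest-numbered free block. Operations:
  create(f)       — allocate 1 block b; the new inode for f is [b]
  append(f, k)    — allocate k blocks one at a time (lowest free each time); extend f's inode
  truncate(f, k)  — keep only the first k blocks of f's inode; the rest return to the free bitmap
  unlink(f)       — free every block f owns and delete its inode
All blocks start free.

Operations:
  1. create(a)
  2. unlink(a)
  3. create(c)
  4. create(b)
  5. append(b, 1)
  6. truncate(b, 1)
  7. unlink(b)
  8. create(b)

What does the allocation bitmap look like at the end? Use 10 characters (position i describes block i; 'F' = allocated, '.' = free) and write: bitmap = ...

[1] create(a) — a=0 (map F.........)
[2] unlink(a) —  (map ..........)
[3] create(c) — c=0 (map F.........)
[4] create(b) — b=1 c=0 (map FF........)
[5] append(b, 1) — b=1,2 c=0 (map FFF.......)
[6] truncate(b, 1) — b=1 c=0 (map FF........)
[7] unlink(b) — c=0 (map F.........)
[8] create(b) — b=1 c=0 (map FF........)

bitmap = FF........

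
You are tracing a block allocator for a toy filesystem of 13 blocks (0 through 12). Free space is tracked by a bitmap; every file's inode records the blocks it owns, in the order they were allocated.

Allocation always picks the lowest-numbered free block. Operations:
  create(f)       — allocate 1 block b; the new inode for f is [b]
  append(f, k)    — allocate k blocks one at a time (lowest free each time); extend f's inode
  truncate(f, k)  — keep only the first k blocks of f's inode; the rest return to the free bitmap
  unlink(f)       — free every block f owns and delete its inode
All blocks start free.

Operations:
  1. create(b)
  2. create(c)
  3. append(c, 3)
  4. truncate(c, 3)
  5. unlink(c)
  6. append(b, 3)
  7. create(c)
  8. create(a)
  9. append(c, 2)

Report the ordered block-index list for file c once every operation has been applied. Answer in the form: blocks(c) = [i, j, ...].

[1] create(b) — b=0 (map F............)
[2] create(c) — b=0 c=1 (map FF...........)
[3] append(c, 3) — b=0 c=1,2,3,4 (map FFFFF........)
[4] truncate(c, 3) — b=0 c=1,2,3 (map FFFF.........)
[5] unlink(c) — b=0 (map F............)
[6] append(b, 3) — b=0,1,2,3 (map FFFF.........)
[7] create(c) — b=0,1,2,3 c=4 (map FFFFF........)
[8] create(a) — a=5 b=0,1,2,3 c=4 (map FFFFFF.......)
[9] append(c, 2) — a=5 b=0,1,2,3 c=4,6,7 (map FFFFFFFF.....)

blocks(c) = [4, 6, 7]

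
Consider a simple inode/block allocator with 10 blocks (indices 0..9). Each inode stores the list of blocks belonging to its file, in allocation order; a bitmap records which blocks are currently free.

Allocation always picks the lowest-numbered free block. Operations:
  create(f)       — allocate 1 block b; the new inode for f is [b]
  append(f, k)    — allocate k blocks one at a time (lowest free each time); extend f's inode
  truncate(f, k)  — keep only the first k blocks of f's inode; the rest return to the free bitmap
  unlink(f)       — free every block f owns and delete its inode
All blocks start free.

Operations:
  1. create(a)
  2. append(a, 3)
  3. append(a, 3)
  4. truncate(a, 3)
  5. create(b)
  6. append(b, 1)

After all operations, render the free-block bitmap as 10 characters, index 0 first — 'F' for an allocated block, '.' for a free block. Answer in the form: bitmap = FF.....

bitmap = FFFFF.....

create(a): bitmap=F......... | a=[0]
append(a, 3): bitmap=FFFF...... | a=[0, 1, 2, 3]
append(a, 3): bitmap=FFFFFFF... | a=[0, 1, 2, 3, 4, 5, 6]
truncate(a, 3): bitmap=FFF....... | a=[0, 1, 2]
create(b): bitmap=FFFF...... | a=[0, 1, 2] b=[3]
append(b, 1): bitmap=FFFFF..... | a=[0, 1, 2] b=[3, 4]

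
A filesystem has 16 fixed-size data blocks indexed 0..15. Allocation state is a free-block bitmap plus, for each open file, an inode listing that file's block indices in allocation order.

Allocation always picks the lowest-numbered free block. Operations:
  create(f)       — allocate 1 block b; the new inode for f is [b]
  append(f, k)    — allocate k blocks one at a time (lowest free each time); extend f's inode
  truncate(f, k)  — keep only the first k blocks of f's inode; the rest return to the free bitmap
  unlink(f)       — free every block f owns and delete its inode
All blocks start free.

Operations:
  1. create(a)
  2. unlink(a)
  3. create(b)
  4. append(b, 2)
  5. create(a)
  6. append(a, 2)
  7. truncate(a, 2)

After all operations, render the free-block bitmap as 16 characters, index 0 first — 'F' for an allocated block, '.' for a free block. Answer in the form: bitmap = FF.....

  1. create(a)  ⇒  F...............  {a→[0]}
  2. unlink(a)  ⇒  ................  {}
  3. create(b)  ⇒  F...............  {b→[0]}
  4. append(b, 2)  ⇒  FFF.............  {b→[0, 1, 2]}
  5. create(a)  ⇒  FFFF............  {a→[3]; b→[0, 1, 2]}
  6. append(a, 2)  ⇒  FFFFFF..........  {a→[3, 4, 5]; b→[0, 1, 2]}
  7. truncate(a, 2)  ⇒  FFFFF...........  {a→[3, 4]; b→[0, 1, 2]}

bitmap = FFFFF...........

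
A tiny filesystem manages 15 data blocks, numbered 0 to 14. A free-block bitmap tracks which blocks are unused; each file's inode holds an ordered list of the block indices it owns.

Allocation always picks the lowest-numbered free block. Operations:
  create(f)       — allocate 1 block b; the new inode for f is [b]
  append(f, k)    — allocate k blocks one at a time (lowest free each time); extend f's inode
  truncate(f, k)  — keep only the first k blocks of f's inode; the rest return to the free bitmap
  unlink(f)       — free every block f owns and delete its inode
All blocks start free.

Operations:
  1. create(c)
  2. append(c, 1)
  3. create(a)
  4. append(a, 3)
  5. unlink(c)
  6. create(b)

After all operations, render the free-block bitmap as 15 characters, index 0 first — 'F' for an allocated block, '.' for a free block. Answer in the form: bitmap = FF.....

bitmap = F.FFFF.........

  1. create(c)  ⇒  F..............  {c→[0]}
  2. append(c, 1)  ⇒  FF.............  {c→[0, 1]}
  3. create(a)  ⇒  FFF............  {a→[2]; c→[0, 1]}
  4. append(a, 3)  ⇒  FFFFFF.........  {a→[2, 3, 4, 5]; c→[0, 1]}
  5. unlink(c)  ⇒  ..FFFF.........  {a→[2, 3, 4, 5]}
  6. create(b)  ⇒  F.FFFF.........  {a→[2, 3, 4, 5]; b→[0]}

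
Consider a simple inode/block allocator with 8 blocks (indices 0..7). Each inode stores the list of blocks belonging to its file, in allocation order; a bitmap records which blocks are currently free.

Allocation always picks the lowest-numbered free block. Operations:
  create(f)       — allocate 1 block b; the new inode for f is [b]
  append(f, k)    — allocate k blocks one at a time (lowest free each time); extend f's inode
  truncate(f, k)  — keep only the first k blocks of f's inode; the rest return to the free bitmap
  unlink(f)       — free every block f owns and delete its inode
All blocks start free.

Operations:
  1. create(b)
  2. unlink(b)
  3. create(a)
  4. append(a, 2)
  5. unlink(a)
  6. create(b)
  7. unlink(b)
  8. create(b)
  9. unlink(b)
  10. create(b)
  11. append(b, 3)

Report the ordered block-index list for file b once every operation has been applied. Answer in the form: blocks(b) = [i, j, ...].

create(b): bitmap=F....... | b=[0]
unlink(b): bitmap=........ | 
create(a): bitmap=F....... | a=[0]
append(a, 2): bitmap=FFF..... | a=[0, 1, 2]
unlink(a): bitmap=........ | 
create(b): bitmap=F....... | b=[0]
unlink(b): bitmap=........ | 
create(b): bitmap=F....... | b=[0]
unlink(b): bitmap=........ | 
create(b): bitmap=F....... | b=[0]
append(b, 3): bitmap=FFFF.... | b=[0, 1, 2, 3]

blocks(b) = [0, 1, 2, 3]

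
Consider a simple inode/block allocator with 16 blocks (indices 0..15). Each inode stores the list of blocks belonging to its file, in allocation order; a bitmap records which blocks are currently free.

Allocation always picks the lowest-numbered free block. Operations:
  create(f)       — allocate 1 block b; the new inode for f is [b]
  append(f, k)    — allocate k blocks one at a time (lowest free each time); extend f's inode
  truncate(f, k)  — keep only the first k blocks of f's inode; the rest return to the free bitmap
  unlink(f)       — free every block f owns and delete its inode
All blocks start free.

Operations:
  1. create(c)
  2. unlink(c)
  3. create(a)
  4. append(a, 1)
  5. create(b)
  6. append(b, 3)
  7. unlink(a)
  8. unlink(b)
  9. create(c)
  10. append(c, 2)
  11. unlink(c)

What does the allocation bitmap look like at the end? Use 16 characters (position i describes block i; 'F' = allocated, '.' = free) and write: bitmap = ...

bitmap = ................

create(c): bitmap=F............... | c=[0]
unlink(c): bitmap=................ | 
create(a): bitmap=F............... | a=[0]
append(a, 1): bitmap=FF.............. | a=[0, 1]
create(b): bitmap=FFF............. | a=[0, 1] b=[2]
append(b, 3): bitmap=FFFFFF.......... | a=[0, 1] b=[2, 3, 4, 5]
unlink(a): bitmap=..FFFF.......... | b=[2, 3, 4, 5]
unlink(b): bitmap=................ | 
create(c): bitmap=F............... | c=[0]
append(c, 2): bitmap=FFF............. | c=[0, 1, 2]
unlink(c): bitmap=................ | 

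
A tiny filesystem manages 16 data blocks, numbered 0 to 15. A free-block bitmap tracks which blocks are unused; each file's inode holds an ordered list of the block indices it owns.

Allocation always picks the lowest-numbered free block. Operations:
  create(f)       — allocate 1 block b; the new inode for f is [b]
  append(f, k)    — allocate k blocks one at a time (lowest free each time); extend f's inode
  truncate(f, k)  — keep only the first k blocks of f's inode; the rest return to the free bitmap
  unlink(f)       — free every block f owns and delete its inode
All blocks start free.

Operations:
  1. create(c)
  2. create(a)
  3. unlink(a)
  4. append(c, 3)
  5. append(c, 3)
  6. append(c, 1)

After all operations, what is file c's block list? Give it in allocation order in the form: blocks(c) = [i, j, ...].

  1. create(c)  ⇒  F...............  {c→[0]}
  2. create(a)  ⇒  FF..............  {a→[1]; c→[0]}
  3. unlink(a)  ⇒  F...............  {c→[0]}
  4. append(c, 3)  ⇒  FFFF............  {c→[0, 1, 2, 3]}
  5. append(c, 3)  ⇒  FFFFFFF.........  {c→[0, 1, 2, 3, 4, 5, 6]}
  6. append(c, 1)  ⇒  FFFFFFFF........  {c→[0, 1, 2, 3, 4, 5, 6, 7]}

blocks(c) = [0, 1, 2, 3, 4, 5, 6, 7]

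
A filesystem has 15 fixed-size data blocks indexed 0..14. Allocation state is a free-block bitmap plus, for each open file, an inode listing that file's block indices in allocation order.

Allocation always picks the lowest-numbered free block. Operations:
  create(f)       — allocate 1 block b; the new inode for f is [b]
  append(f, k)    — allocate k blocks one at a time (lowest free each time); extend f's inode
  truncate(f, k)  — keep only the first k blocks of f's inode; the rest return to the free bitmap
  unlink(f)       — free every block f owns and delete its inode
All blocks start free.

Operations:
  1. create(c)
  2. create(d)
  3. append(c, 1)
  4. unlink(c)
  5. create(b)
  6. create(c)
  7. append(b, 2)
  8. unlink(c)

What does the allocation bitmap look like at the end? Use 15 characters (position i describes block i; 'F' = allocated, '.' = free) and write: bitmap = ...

bitmap = FF.FF..........

after create(c) → c:[0]  free=[F..............]
after create(d) → c:[0], d:[1]  free=[FF.............]
after append(c, 1) → c:[0, 2], d:[1]  free=[FFF............]
after unlink(c) → d:[1]  free=[.F.............]
after create(b) → b:[0], d:[1]  free=[FF.............]
after create(c) → b:[0], c:[2], d:[1]  free=[FFF............]
after append(b, 2) → b:[0, 3, 4], c:[2], d:[1]  free=[FFFFF..........]
after unlink(c) → b:[0, 3, 4], d:[1]  free=[FF.FF..........]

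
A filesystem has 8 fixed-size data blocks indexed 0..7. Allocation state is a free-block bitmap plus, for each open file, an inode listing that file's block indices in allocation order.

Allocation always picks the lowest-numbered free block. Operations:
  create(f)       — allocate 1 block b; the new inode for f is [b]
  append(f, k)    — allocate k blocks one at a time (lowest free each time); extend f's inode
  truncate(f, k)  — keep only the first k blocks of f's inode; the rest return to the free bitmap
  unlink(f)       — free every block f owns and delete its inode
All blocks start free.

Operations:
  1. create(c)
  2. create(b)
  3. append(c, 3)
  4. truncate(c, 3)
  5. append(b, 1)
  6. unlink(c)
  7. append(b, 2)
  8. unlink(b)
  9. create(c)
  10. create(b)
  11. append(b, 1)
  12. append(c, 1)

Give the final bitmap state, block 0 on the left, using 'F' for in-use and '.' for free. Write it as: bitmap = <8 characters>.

bitmap = FFFF....

  1. create(c)  ⇒  F.......  {c→[0]}
  2. create(b)  ⇒  FF......  {b→[1]; c→[0]}
  3. append(c, 3)  ⇒  FFFFF...  {b→[1]; c→[0, 2, 3, 4]}
  4. truncate(c, 3)  ⇒  FFFF....  {b→[1]; c→[0, 2, 3]}
  5. append(b, 1)  ⇒  FFFFF...  {b→[1, 4]; c→[0, 2, 3]}
  6. unlink(c)  ⇒  .F..F...  {b→[1, 4]}
  7. append(b, 2)  ⇒  FFF.F...  {b→[1, 4, 0, 2]}
  8. unlink(b)  ⇒  ........  {}
  9. create(c)  ⇒  F.......  {c→[0]}
  10. create(b)  ⇒  FF......  {b→[1]; c→[0]}
  11. append(b, 1)  ⇒  FFF.....  {b→[1, 2]; c→[0]}
  12. append(c, 1)  ⇒  FFFF....  {b→[1, 2]; c→[0, 3]}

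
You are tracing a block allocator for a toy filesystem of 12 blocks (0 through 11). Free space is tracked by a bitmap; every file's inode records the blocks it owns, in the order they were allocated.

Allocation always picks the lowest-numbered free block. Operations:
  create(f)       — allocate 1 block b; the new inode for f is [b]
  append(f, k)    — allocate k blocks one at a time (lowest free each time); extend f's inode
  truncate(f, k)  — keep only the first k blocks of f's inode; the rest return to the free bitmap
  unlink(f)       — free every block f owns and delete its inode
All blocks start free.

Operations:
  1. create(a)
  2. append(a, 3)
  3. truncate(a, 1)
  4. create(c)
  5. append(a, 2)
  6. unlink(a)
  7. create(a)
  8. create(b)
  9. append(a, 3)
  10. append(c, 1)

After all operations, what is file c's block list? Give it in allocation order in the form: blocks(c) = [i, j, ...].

blocks(c) = [1, 6]

[1] create(a) — a=0 (map F...........)
[2] append(a, 3) — a=0,1,2,3 (map FFFF........)
[3] truncate(a, 1) — a=0 (map F...........)
[4] create(c) — a=0 c=1 (map FF..........)
[5] append(a, 2) — a=0,2,3 c=1 (map FFFF........)
[6] unlink(a) — c=1 (map .F..........)
[7] create(a) — a=0 c=1 (map FF..........)
[8] create(b) — a=0 b=2 c=1 (map FFF.........)
[9] append(a, 3) — a=0,3,4,5 b=2 c=1 (map FFFFFF......)
[10] append(c, 1) — a=0,3,4,5 b=2 c=1,6 (map FFFFFFF.....)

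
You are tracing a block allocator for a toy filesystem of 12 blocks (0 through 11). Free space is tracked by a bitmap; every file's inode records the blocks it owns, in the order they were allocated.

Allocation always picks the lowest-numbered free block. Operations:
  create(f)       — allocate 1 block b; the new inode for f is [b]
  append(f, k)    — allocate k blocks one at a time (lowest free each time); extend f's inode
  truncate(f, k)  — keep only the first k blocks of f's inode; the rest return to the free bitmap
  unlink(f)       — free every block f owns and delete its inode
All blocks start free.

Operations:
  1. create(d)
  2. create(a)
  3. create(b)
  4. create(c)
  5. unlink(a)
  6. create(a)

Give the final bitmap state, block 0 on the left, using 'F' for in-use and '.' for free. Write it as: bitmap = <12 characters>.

bitmap = FFFF........

after create(d) → d:[0]  free=[F...........]
after create(a) → a:[1], d:[0]  free=[FF..........]
after create(b) → a:[1], b:[2], d:[0]  free=[FFF.........]
after create(c) → a:[1], b:[2], c:[3], d:[0]  free=[FFFF........]
after unlink(a) → b:[2], c:[3], d:[0]  free=[F.FF........]
after create(a) → a:[1], b:[2], c:[3], d:[0]  free=[FFFF........]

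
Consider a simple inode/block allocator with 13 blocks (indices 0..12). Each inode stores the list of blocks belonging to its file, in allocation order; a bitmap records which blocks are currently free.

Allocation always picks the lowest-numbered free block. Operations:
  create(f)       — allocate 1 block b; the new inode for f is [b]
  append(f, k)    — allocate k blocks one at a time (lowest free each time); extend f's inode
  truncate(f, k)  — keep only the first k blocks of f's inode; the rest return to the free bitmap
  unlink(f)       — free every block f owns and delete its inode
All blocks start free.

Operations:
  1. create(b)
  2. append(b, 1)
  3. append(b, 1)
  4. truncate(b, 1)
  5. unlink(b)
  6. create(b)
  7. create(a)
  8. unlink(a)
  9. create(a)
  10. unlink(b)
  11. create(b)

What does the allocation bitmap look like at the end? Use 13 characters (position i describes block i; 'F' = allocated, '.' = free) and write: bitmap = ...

bitmap = FF...........

after create(b) → b:[0]  free=[F............]
after append(b, 1) → b:[0, 1]  free=[FF...........]
after append(b, 1) → b:[0, 1, 2]  free=[FFF..........]
after truncate(b, 1) → b:[0]  free=[F............]
after unlink(b) →   free=[.............]
after create(b) → b:[0]  free=[F............]
after create(a) → a:[1], b:[0]  free=[FF...........]
after unlink(a) → b:[0]  free=[F............]
after create(a) → a:[1], b:[0]  free=[FF...........]
after unlink(b) → a:[1]  free=[.F...........]
after create(b) → a:[1], b:[0]  free=[FF...........]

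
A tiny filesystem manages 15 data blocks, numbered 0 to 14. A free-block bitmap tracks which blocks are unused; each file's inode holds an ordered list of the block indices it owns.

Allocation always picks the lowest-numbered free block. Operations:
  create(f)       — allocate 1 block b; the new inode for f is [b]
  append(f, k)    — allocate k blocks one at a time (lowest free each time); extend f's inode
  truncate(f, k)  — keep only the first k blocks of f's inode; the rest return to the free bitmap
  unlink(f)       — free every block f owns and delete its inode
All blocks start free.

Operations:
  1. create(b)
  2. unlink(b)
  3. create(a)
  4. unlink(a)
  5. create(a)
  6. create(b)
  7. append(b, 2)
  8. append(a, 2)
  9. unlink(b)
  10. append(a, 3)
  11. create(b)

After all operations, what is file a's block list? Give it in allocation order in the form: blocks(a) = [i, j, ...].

blocks(a) = [0, 4, 5, 1, 2, 3]

[1] create(b) — b=0 (map F..............)
[2] unlink(b) —  (map ...............)
[3] create(a) — a=0 (map F..............)
[4] unlink(a) —  (map ...............)
[5] create(a) — a=0 (map F..............)
[6] create(b) — a=0 b=1 (map FF.............)
[7] append(b, 2) — a=0 b=1,2,3 (map FFFF...........)
[8] append(a, 2) — a=0,4,5 b=1,2,3 (map FFFFFF.........)
[9] unlink(b) — a=0,4,5 (map F...FF.........)
[10] append(a, 3) — a=0,4,5,1,2,3 (map FFFFFF.........)
[11] create(b) — a=0,4,5,1,2,3 b=6 (map FFFFFFF........)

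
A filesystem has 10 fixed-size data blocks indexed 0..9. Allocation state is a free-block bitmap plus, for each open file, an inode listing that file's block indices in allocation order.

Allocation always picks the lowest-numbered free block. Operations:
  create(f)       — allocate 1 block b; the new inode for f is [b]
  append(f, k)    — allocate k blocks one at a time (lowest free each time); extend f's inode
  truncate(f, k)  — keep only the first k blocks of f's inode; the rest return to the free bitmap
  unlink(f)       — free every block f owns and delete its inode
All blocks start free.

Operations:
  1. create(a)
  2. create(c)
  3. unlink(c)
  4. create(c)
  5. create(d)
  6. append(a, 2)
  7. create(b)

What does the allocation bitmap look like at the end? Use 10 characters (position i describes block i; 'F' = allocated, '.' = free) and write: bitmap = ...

create(a): bitmap=F......... | a=[0]
create(c): bitmap=FF........ | a=[0] c=[1]
unlink(c): bitmap=F......... | a=[0]
create(c): bitmap=FF........ | a=[0] c=[1]
create(d): bitmap=FFF....... | a=[0] c=[1] d=[2]
append(a, 2): bitmap=FFFFF..... | a=[0, 3, 4] c=[1] d=[2]
create(b): bitmap=FFFFFF.... | a=[0, 3, 4] b=[5] c=[1] d=[2]

bitmap = FFFFFF....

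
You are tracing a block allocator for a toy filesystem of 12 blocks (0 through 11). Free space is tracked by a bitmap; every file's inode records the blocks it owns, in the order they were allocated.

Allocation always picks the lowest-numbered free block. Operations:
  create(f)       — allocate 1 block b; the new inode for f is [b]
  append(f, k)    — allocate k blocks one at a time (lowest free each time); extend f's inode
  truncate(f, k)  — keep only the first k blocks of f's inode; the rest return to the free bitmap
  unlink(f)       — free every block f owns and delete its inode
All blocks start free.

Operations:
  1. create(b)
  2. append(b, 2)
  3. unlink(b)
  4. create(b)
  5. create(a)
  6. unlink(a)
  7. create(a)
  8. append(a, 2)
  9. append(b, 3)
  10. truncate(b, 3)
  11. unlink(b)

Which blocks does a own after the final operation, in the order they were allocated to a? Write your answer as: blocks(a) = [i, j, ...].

blocks(a) = [1, 2, 3]

[1] create(b) — b=0 (map F...........)
[2] append(b, 2) — b=0,1,2 (map FFF.........)
[3] unlink(b) —  (map ............)
[4] create(b) — b=0 (map F...........)
[5] create(a) — a=1 b=0 (map FF..........)
[6] unlink(a) — b=0 (map F...........)
[7] create(a) — a=1 b=0 (map FF..........)
[8] append(a, 2) — a=1,2,3 b=0 (map FFFF........)
[9] append(b, 3) — a=1,2,3 b=0,4,5,6 (map FFFFFFF.....)
[10] truncate(b, 3) — a=1,2,3 b=0,4,5 (map FFFFFF......)
[11] unlink(b) — a=1,2,3 (map .FFF........)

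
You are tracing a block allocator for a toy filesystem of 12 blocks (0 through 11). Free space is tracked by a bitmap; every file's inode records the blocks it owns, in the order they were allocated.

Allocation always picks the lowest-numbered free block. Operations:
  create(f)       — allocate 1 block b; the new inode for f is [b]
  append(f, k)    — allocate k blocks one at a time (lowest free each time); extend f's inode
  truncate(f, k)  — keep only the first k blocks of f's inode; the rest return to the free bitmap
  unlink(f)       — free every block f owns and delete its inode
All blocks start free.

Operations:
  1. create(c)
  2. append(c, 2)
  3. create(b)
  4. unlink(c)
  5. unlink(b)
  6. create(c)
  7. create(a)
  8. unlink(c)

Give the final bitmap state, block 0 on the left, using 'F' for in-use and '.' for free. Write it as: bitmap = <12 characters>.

after create(c) → c:[0]  free=[F...........]
after append(c, 2) → c:[0, 1, 2]  free=[FFF.........]
after create(b) → b:[3], c:[0, 1, 2]  free=[FFFF........]
after unlink(c) → b:[3]  free=[...F........]
after unlink(b) →   free=[............]
after create(c) → c:[0]  free=[F...........]
after create(a) → a:[1], c:[0]  free=[FF..........]
after unlink(c) → a:[1]  free=[.F..........]

bitmap = .F..........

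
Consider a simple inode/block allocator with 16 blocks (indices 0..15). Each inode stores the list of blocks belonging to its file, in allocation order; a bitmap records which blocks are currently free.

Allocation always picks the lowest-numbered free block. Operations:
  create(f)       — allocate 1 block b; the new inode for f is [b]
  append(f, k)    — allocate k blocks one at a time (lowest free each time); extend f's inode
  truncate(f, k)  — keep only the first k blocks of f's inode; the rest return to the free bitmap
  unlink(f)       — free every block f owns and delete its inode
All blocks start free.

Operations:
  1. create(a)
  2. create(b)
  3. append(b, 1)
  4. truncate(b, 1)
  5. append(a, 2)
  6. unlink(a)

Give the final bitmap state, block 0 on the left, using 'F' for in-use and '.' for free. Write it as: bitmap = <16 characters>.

[1] create(a) — a=0 (map F...............)
[2] create(b) — a=0 b=1 (map FF..............)
[3] append(b, 1) — a=0 b=1,2 (map FFF.............)
[4] truncate(b, 1) — a=0 b=1 (map FF..............)
[5] append(a, 2) — a=0,2,3 b=1 (map FFFF............)
[6] unlink(a) — b=1 (map .F..............)

bitmap = .F..............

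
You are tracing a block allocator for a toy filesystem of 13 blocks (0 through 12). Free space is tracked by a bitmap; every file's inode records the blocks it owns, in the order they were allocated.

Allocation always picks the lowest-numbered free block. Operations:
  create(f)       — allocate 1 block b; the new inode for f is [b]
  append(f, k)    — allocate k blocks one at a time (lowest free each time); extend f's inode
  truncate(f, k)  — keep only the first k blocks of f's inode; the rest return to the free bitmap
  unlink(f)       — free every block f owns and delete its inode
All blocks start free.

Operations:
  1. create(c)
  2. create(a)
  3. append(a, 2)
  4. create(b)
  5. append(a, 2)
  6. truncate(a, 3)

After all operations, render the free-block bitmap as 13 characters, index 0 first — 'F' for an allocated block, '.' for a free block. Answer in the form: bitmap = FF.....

bitmap = FFFFF........

create(c): bitmap=F............ | c=[0]
create(a): bitmap=FF........... | a=[1] c=[0]
append(a, 2): bitmap=FFFF......... | a=[1, 2, 3] c=[0]
create(b): bitmap=FFFFF........ | a=[1, 2, 3] b=[4] c=[0]
append(a, 2): bitmap=FFFFFFF...... | a=[1, 2, 3, 5, 6] b=[4] c=[0]
truncate(a, 3): bitmap=FFFFF........ | a=[1, 2, 3] b=[4] c=[0]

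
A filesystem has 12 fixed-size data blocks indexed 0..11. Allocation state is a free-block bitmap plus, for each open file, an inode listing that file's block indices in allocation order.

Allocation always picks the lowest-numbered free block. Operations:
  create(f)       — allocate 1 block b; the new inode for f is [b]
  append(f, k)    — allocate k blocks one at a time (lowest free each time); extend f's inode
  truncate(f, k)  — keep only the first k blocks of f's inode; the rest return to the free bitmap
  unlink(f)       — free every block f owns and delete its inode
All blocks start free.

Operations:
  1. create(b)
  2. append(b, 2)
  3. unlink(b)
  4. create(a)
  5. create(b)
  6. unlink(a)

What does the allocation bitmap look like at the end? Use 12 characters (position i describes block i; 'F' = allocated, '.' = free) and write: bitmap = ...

  1. create(b)  ⇒  F...........  {b→[0]}
  2. append(b, 2)  ⇒  FFF.........  {b→[0, 1, 2]}
  3. unlink(b)  ⇒  ............  {}
  4. create(a)  ⇒  F...........  {a→[0]}
  5. create(b)  ⇒  FF..........  {a→[0]; b→[1]}
  6. unlink(a)  ⇒  .F..........  {b→[1]}

bitmap = .F..........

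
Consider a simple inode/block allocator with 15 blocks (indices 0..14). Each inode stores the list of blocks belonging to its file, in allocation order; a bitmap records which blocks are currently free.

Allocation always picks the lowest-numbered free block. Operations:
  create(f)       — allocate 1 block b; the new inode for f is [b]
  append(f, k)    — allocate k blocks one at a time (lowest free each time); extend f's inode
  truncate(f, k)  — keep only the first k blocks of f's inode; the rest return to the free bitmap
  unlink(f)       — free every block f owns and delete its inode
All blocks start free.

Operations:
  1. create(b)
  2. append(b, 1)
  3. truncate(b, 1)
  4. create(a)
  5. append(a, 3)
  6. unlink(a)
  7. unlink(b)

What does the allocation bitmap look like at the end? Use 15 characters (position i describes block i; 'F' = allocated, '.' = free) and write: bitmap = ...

  1. create(b)  ⇒  F..............  {b→[0]}
  2. append(b, 1)  ⇒  FF.............  {b→[0, 1]}
  3. truncate(b, 1)  ⇒  F..............  {b→[0]}
  4. create(a)  ⇒  FF.............  {a→[1]; b→[0]}
  5. append(a, 3)  ⇒  FFFFF..........  {a→[1, 2, 3, 4]; b→[0]}
  6. unlink(a)  ⇒  F..............  {b→[0]}
  7. unlink(b)  ⇒  ...............  {}

bitmap = ...............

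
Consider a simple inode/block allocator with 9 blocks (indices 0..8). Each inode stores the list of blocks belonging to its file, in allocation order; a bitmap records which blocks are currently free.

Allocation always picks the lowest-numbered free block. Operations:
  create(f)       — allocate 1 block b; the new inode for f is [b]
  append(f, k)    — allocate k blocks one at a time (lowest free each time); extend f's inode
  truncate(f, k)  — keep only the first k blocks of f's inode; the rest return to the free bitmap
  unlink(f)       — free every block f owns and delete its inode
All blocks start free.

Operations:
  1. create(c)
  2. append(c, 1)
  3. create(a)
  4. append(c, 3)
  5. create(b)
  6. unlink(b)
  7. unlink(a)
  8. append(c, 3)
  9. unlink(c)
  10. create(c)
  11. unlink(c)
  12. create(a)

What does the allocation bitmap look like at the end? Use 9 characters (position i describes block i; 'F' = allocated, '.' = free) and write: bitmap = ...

bitmap = F........

create(c): bitmap=F........ | c=[0]
append(c, 1): bitmap=FF....... | c=[0, 1]
create(a): bitmap=FFF...... | a=[2] c=[0, 1]
append(c, 3): bitmap=FFFFFF... | a=[2] c=[0, 1, 3, 4, 5]
create(b): bitmap=FFFFFFF.. | a=[2] b=[6] c=[0, 1, 3, 4, 5]
unlink(b): bitmap=FFFFFF... | a=[2] c=[0, 1, 3, 4, 5]
unlink(a): bitmap=FF.FFF... | c=[0, 1, 3, 4, 5]
append(c, 3): bitmap=FFFFFFFF. | c=[0, 1, 3, 4, 5, 2, 6, 7]
unlink(c): bitmap=......... | 
create(c): bitmap=F........ | c=[0]
unlink(c): bitmap=......... | 
create(a): bitmap=F........ | a=[0]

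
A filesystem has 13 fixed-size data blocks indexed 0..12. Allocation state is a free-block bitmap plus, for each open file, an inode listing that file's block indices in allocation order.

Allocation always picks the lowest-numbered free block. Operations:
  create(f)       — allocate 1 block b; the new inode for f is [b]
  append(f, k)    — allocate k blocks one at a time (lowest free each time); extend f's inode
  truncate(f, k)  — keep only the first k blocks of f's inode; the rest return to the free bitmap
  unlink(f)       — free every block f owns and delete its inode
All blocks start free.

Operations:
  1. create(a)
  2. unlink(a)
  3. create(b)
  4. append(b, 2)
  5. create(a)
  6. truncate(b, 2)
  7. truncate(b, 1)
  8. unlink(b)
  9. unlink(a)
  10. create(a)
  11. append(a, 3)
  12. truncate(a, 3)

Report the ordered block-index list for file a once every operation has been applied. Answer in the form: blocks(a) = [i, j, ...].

create(a): bitmap=F............ | a=[0]
unlink(a): bitmap=............. | 
create(b): bitmap=F............ | b=[0]
append(b, 2): bitmap=FFF.......... | b=[0, 1, 2]
create(a): bitmap=FFFF......... | a=[3] b=[0, 1, 2]
truncate(b, 2): bitmap=FF.F......... | a=[3] b=[0, 1]
truncate(b, 1): bitmap=F..F......... | a=[3] b=[0]
unlink(b): bitmap=...F......... | a=[3]
unlink(a): bitmap=............. | 
create(a): bitmap=F............ | a=[0]
append(a, 3): bitmap=FFFF......... | a=[0, 1, 2, 3]
truncate(a, 3): bitmap=FFF.......... | a=[0, 1, 2]

blocks(a) = [0, 1, 2]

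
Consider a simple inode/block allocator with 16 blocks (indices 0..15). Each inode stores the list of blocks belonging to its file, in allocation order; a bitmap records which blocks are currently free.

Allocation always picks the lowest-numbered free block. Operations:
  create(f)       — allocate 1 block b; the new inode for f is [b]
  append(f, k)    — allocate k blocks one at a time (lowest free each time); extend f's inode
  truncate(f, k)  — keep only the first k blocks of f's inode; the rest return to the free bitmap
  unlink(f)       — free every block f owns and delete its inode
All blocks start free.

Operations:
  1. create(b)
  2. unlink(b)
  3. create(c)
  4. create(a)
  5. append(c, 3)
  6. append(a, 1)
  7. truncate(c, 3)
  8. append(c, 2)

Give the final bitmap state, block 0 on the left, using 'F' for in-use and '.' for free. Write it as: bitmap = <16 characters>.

create(b): bitmap=F............... | b=[0]
unlink(b): bitmap=................ | 
create(c): bitmap=F............... | c=[0]
create(a): bitmap=FF.............. | a=[1] c=[0]
append(c, 3): bitmap=FFFFF........... | a=[1] c=[0, 2, 3, 4]
append(a, 1): bitmap=FFFFFF.......... | a=[1, 5] c=[0, 2, 3, 4]
truncate(c, 3): bitmap=FFFF.F.......... | a=[1, 5] c=[0, 2, 3]
append(c, 2): bitmap=FFFFFFF......... | a=[1, 5] c=[0, 2, 3, 4, 6]

bitmap = FFFFFFF.........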